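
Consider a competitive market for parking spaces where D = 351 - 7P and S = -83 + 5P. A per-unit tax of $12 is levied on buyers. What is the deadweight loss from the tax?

Deadweight loss = 210

Pre-tax equilibrium: P* = 217/6, Q* = 587/6.
Tax on buyers shifts demand to D = 351 − 7(P + 12) = 267 - 7P.
267 - 7P = -83 + 5P gives seller price Ps = 175/6; buyers pay Pb = 175/6 + 12 = 247/6.
New quantity: Q = 351 − 7(247/6) = 377/6.
DWL = ½ × 12 × (587/6 − 377/6) = 210.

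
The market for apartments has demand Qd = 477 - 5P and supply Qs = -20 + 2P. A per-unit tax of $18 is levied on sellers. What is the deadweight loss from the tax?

Pre-tax equilibrium: P* = 71, Q* = 122.
Tax on sellers shifts supply to Qs = -20 + 2(P − 18) = -56 + 2P.
477 - 5P = -56 + 2P gives buyer price Pb = 533/7; sellers receive Ps = 533/7 − 18 = 407/7.
New quantity: Q = 477 − 5(533/7) = 674/7.
DWL = ½ × 18 × (122 − 674/7) = 1620/7.

Deadweight loss = 1620/7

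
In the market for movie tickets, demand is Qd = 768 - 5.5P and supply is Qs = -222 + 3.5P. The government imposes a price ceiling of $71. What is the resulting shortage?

Shortage = 351

Equilibrium price would be P* = 110, so the ceiling at 71 binds.
At P = 71: Qd = 768 − 5.5(71) = 377.5, Qs = -222 + 3.5(71) = 26.5.
Shortage = 377.5 − 26.5 = 351.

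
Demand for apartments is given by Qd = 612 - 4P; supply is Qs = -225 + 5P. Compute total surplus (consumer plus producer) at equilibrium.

Equilibrium: 612 - 4P = -225 + 5P gives P* = 93, Q* = 240.
Demand choke price: P = 153; supply starts at P = 45.
CS = ½(153 − 93)(240) = 7200; PS = ½(93 − 45)(240) = 5760.

Total surplus = 12960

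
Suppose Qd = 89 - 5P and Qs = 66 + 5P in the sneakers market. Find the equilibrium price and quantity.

Set Qd = Qs: 89 - 5P = 66 + 5P.
23 = 10P, so P* = 2.3.
Q* = 89 − 5(2.3) = 77.5.

P* = 2.3, Q* = 77.5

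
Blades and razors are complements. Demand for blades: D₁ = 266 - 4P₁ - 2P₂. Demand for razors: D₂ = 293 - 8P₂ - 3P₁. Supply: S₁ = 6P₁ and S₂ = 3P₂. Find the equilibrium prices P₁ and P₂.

Market 1: 266 - 4P₁ - 2P₂ = 6P₁ → 10P₁ + 2P₂ = 266.
Market 2: 11P₂ + 3P₁ = 293.
Eliminating P₂: 11×(1) − 2×(2) gives 104P₁ = 2340, so P₁ = 22.5.
Back-substitute into (2): P₂ = (293 − 3×22.5) / 11 = 20.5.

P₁ = 22.5, P₂ = 20.5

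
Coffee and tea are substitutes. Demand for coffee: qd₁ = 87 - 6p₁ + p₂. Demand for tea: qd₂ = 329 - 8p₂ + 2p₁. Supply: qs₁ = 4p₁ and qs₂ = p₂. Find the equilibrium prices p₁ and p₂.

p₁ = 139/11, p₂ = 433/11

Market 1: 87 - 6p₁ + p₂ = 4p₁ → 10p₁ - p₂ = 87.
Market 2: 9p₂ - 2p₁ = 329.
Eliminating p₂: 9×(1) + 1×(2) gives 88p₁ = 1112, so p₁ = 139/11.
Back-substitute into (2): p₂ = (329 + 2×139/11) / 9 = 433/11.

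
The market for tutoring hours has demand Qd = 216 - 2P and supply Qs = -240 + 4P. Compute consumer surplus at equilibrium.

Consumer surplus = 1024

Equilibrium: 216 - 2P = -240 + 4P gives P* = 76, Q* = 64.
Demand choke price (Qd = 0): P = 108.
CS = ½(108 − 76)(64) = 1024.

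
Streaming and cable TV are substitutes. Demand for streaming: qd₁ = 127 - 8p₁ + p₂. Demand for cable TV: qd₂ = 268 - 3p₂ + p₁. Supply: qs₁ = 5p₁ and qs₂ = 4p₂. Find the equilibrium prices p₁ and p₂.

p₁ = 1157/90, p₂ = 3611/90

Market 1: 127 - 8p₁ + p₂ = 5p₁ → 13p₁ - p₂ = 127.
Market 2: 7p₂ - p₁ = 268.
Eliminating p₂: 7×(1) + 1×(2) gives 90p₁ = 1157, so p₁ = 1157/90.
Back-substitute into (2): p₂ = (268 + 1×1157/90) / 7 = 3611/90.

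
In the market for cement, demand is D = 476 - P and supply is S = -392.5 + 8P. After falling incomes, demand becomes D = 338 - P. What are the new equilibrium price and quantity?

Original equilibrium: P* = 96.5, Q* = 379.5.
New equilibrium: 338 - P = -392.5 + 8P, so 730.5 = 9P and P' = 487/6; Q' = 338 − 1(487/6) = 1541/6.

P' = 487/6, Q' = 1541/6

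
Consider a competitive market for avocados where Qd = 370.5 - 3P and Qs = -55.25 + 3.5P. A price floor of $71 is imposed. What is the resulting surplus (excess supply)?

Surplus = 35.75

Equilibrium price would be P* = 65.5, so the floor at 71 binds.
At P = 71: Qd = 157.5, Qs = 193.25.
Surplus = 193.25 − 157.5 = 35.75.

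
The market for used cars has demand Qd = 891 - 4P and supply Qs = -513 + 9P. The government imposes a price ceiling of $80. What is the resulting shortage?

Equilibrium price would be P* = 108, so the ceiling at 80 binds.
At P = 80: Qd = 891 − 4(80) = 571, Qs = -513 + 9(80) = 207.
Shortage = 571 − 207 = 364.

Shortage = 364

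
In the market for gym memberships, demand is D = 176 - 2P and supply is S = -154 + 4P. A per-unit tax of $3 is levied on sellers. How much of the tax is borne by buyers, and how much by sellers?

Pre-tax equilibrium: P* = 55, Q* = 66.
Tax on sellers shifts supply to S = -154 + 4(P − 3) = -166 + 4P.
176 - 2P = -166 + 4P gives buyer price Pb = 57; sellers receive Ps = 57 − 3 = 54.
New quantity: Q = 176 − 2(57) = 62.
Buyer burden = 57 − 55 = 2; seller burden = 55 − 54 = 1.

Buyers bear $2, sellers bear $1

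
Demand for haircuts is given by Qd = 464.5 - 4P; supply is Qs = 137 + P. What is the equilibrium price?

P* = 65.5

Set Qd = Qs: 464.5 - 4P = 137 + P.
327.5 = 5P, so P* = 65.5.
Q* = 464.5 − 4(65.5) = 202.5.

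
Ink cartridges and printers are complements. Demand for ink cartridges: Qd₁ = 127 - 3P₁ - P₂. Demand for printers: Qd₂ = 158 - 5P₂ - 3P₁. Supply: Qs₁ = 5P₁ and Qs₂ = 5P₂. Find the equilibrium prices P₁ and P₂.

Market 1: 127 - 3P₁ - P₂ = 5P₁ → 8P₁ + P₂ = 127.
Market 2: 10P₂ + 3P₁ = 158.
Eliminating P₂: 10×(1) − 1×(2) gives 77P₁ = 1112, so P₁ = 1112/77.
Back-substitute into (2): P₂ = (158 − 3×1112/77) / 10 = 883/77.

P₁ = 1112/77, P₂ = 883/77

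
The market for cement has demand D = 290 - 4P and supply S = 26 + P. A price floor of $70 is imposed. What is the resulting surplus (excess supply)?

Surplus = 86

Equilibrium price would be P* = 52.8, so the floor at 70 binds.
At P = 70: D = 10, S = 96.
Surplus = 96 − 10 = 86.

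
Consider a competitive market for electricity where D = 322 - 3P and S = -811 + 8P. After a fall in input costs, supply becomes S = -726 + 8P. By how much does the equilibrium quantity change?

Original equilibrium: P* = 103, Q* = 13.
New equilibrium: 322 - 3P = -726 + 8P, so 1048 = 11P and P' = 1048/11; Q' = 322 − 3(1048/11) = 398/11.
Change in quantity: 398/11 − 13 = 255/11.

ΔQ = 255/11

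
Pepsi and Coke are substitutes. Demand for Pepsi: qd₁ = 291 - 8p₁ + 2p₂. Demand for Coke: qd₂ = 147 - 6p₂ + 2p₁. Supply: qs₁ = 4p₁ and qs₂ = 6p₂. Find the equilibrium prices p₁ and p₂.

p₁ = 1893/70, p₂ = 1173/70

Market 1: 291 - 8p₁ + 2p₂ = 4p₁ → 12p₁ - 2p₂ = 291.
Market 2: 12p₂ - 2p₁ = 147.
Eliminating p₂: 12×(1) + 2×(2) gives 140p₁ = 3786, so p₁ = 1893/70.
Back-substitute into (2): p₂ = (147 + 2×1893/70) / 12 = 1173/70.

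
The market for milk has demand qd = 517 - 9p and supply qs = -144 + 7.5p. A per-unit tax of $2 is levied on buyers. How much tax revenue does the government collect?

Tax revenue = 3262/11

Pre-tax equilibrium: p* = 1322/33, q* = 1721/11.
Tax on buyers shifts demand to qd = 517 − 9(p + 2) = 499 - 9p.
499 - 9p = -144 + 7.5p gives seller price ps = 1286/33; buyers pay pb = 1286/33 + 2 = 1352/33.
New quantity: q = 517 − 9(1352/33) = 1631/11.
Revenue = 2 × 1631/11 = 3262/11.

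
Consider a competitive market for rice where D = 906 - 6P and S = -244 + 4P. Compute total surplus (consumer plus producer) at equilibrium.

Equilibrium: 906 - 6P = -244 + 4P gives P* = 115, Q* = 216.
Demand choke price: P = 151; supply starts at P = 61.
CS = ½(151 − 115)(216) = 3888; PS = ½(115 − 61)(216) = 5832.

Total surplus = 9720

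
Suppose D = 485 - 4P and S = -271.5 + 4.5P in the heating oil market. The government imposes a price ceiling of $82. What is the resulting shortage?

Shortage = 59.5

Equilibrium price would be P* = 89, so the ceiling at 82 binds.
At P = 82: D = 485 − 4(82) = 157, S = -271.5 + 4.5(82) = 97.5.
Shortage = 157 − 97.5 = 59.5.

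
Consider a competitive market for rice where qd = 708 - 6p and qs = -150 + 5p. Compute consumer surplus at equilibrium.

Equilibrium: 708 - 6p = -150 + 5p gives p* = 78, q* = 240.
Demand choke price (qd = 0): p = 118.
CS = ½(118 − 78)(240) = 4800.

Consumer surplus = 4800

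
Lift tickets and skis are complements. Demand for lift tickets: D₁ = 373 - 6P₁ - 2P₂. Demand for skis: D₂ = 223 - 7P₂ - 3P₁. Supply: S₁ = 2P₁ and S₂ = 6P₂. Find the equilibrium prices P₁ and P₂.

P₁ = 629/14, P₂ = 95/14

Market 1: 373 - 6P₁ - 2P₂ = 2P₁ → 8P₁ + 2P₂ = 373.
Market 2: 13P₂ + 3P₁ = 223.
Eliminating P₂: 13×(1) − 2×(2) gives 98P₁ = 4403, so P₁ = 629/14.
Back-substitute into (2): P₂ = (223 − 3×629/14) / 13 = 95/14.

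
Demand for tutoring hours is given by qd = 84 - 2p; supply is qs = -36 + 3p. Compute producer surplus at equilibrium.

Producer surplus = 216

Equilibrium: 84 - 2p = -36 + 3p gives p* = 24, q* = 36.
Supply starts at p = 12 (where qs = 0).
PS = ½(24 − 12)(36) = 216.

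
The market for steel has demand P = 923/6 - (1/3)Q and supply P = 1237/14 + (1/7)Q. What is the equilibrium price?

P* = 108

Set the two price expressions equal: 923/6 - (1/3)Q = 1237/14 + (1/7)Q.
1375/21 = (10/21)Q, so Q* = 137.5.
P* = 923/6 − (1/3)(137.5) = 108.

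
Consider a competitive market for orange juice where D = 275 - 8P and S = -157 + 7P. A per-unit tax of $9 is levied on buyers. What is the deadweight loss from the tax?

Deadweight loss = 151.2

Pre-tax equilibrium: P* = 28.8, Q* = 44.6.
Tax on buyers shifts demand to D = 275 − 8(P + 9) = 203 - 8P.
203 - 8P = -157 + 7P gives seller price Ps = 24; buyers pay Pb = 24 + 9 = 33.
New quantity: Q = 275 − 8(33) = 11.
DWL = ½ × 9 × (44.6 − 11) = 151.2.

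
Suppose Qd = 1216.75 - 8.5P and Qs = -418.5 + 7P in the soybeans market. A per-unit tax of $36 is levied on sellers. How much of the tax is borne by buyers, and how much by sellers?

Pre-tax equilibrium: P* = 105.5, Q* = 320.
Tax on sellers shifts supply to Qs = -418.5 + 7(P − 36) = -670.5 + 7P.
1216.75 - 8.5P = -670.5 + 7P gives buyer price Pb = 7549/62; sellers receive Ps = 7549/62 − 36 = 5317/62.
New quantity: Q = 1216.75 − 8.5(7549/62) = 5636/31.
Buyer burden = 7549/62 − 105.5 = 504/31; seller burden = 105.5 − 5317/62 = 612/31.

Buyers bear 504/31, sellers bear 612/31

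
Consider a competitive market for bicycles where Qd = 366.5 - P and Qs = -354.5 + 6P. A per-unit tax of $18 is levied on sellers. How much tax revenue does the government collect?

Pre-tax equilibrium: P* = 103, Q* = 263.5.
Tax on sellers shifts supply to Qs = -354.5 + 6(P − 18) = -462.5 + 6P.
366.5 - P = -462.5 + 6P gives buyer price Pb = 829/7; sellers receive Ps = 829/7 − 18 = 703/7.
New quantity: Q = 366.5 − 1(829/7) = 3473/14.
Revenue = 18 × 3473/14 = 31257/7.

Tax revenue = 31257/7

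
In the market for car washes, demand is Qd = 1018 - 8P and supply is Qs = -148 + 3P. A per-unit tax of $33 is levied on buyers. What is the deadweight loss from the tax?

Pre-tax equilibrium: P* = 106, Q* = 170.
Tax on buyers shifts demand to Qd = 1018 − 8(P + 33) = 754 - 8P.
754 - 8P = -148 + 3P gives seller price Ps = 82; buyers pay Pb = 82 + 33 = 115.
New quantity: Q = 1018 − 8(115) = 98.
DWL = ½ × 33 × (170 − 98) = 1188.

Deadweight loss = 1188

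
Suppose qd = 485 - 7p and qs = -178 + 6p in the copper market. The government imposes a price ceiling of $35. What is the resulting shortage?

Equilibrium price would be p* = 51, so the ceiling at 35 binds.
At p = 35: qd = 485 − 7(35) = 240, qs = -178 + 6(35) = 32.
Shortage = 240 − 32 = 208.

Shortage = 208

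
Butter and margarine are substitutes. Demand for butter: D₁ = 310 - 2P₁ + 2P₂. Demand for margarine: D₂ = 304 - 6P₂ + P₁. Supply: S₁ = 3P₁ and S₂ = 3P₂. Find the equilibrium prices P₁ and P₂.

P₁ = 3398/43, P₂ = 1830/43

Market 1: 310 - 2P₁ + 2P₂ = 3P₁ → 5P₁ - 2P₂ = 310.
Market 2: 9P₂ - P₁ = 304.
Eliminating P₂: 9×(1) + 2×(2) gives 43P₁ = 3398, so P₁ = 3398/43.
Back-substitute into (2): P₂ = (304 + 1×3398/43) / 9 = 1830/43.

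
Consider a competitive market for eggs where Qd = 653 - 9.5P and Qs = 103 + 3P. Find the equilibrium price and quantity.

Set Qd = Qs: 653 - 9.5P = 103 + 3P.
550 = 12.5P, so P* = 44.
Q* = 653 − 9.5(44) = 235.

P* = 44, Q* = 235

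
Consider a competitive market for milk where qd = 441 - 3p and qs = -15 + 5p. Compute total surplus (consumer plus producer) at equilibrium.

Equilibrium: 441 - 3p = -15 + 5p gives p* = 57, q* = 270.
Demand choke price: p = 147; supply starts at p = 3.
CS = ½(147 − 57)(270) = 12150; PS = ½(57 − 3)(270) = 7290.

Total surplus = 19440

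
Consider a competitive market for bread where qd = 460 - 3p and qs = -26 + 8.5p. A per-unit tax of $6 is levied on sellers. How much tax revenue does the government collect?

Pre-tax equilibrium: p* = 972/23, q* = 7664/23.
Tax on sellers shifts supply to qs = -26 + 8.5(p − 6) = -77 + 8.5p.
460 - 3p = -77 + 8.5p gives buyer price pb = 1074/23; sellers receive ps = 1074/23 − 6 = 936/23.
New quantity: q = 460 − 3(1074/23) = 7358/23.
Revenue = 6 × 7358/23 = 44148/23.

Tax revenue = 44148/23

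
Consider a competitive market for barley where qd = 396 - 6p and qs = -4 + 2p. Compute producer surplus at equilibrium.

Equilibrium: 396 - 6p = -4 + 2p gives p* = 50, q* = 96.
Supply starts at p = 2 (where qs = 0).
PS = ½(50 − 2)(96) = 2304.

Producer surplus = 2304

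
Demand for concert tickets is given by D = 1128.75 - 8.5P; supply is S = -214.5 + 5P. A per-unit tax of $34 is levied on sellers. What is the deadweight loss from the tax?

Pre-tax equilibrium: P* = 99.5, Q* = 283.
Tax on sellers shifts supply to S = -214.5 + 5(P − 34) = -384.5 + 5P.
1128.75 - 8.5P = -384.5 + 5P gives buyer price Pb = 6053/54; sellers receive Ps = 6053/54 − 34 = 4217/54.
New quantity: Q = 1128.75 − 8.5(6053/54) = 4751/27.
DWL = ½ × 34 × (283 − 4751/27) = 49130/27.

Deadweight loss = 49130/27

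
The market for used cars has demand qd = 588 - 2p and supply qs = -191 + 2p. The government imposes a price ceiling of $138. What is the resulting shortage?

Equilibrium price would be p* = 194.75, so the ceiling at 138 binds.
At p = 138: qd = 588 − 2(138) = 312, qs = -191 + 2(138) = 85.
Shortage = 312 − 85 = 227.

Shortage = 227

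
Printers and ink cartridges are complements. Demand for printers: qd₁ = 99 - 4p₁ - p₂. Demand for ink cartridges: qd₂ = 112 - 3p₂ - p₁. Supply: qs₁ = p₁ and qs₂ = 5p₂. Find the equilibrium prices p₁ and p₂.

Market 1: 99 - 4p₁ - p₂ = p₁ → 5p₁ + p₂ = 99.
Market 2: 8p₂ + p₁ = 112.
Eliminating p₂: 8×(1) − 1×(2) gives 39p₁ = 680, so p₁ = 680/39.
Back-substitute into (2): p₂ = (112 − 1×680/39) / 8 = 461/39.

p₁ = 680/39, p₂ = 461/39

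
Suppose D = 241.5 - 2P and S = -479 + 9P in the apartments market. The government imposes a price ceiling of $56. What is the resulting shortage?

Equilibrium price would be P* = 65.5, so the ceiling at 56 binds.
At P = 56: D = 241.5 − 2(56) = 129.5, S = -479 + 9(56) = 25.
Shortage = 129.5 − 25 = 104.5.

Shortage = 104.5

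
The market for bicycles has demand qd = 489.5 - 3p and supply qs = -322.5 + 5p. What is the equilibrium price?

p* = 101.5

Set qd = qs: 489.5 - 3p = -322.5 + 5p.
812 = 8p, so p* = 101.5.
q* = 489.5 − 3(101.5) = 185.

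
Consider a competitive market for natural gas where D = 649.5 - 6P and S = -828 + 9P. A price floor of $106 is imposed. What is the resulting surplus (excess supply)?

Equilibrium price would be P* = 98.5, so the floor at 106 binds.
At P = 106: D = 13.5, S = 126.
Surplus = 126 − 13.5 = 112.5.

Surplus = 112.5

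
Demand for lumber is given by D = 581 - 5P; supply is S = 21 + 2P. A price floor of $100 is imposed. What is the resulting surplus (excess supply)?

Surplus = 140

Equilibrium price would be P* = 80, so the floor at 100 binds.
At P = 100: D = 81, S = 221.
Surplus = 221 − 81 = 140.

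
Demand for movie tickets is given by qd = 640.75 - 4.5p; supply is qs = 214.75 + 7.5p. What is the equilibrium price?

Set qd = qs: 640.75 - 4.5p = 214.75 + 7.5p.
426 = 12p, so p* = 35.5.
q* = 640.75 − 4.5(35.5) = 481.

p* = 35.5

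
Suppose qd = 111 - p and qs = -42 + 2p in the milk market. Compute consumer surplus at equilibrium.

Consumer surplus = 1800

Equilibrium: 111 - p = -42 + 2p gives p* = 51, q* = 60.
Demand choke price (qd = 0): p = 111.
CS = ½(111 − 51)(60) = 1800.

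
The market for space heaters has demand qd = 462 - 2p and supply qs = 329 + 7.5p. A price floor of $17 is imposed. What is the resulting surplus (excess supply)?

Equilibrium price would be p* = 14, so the floor at 17 binds.
At p = 17: qd = 428, qs = 456.5.
Surplus = 456.5 − 428 = 28.5.

Surplus = 28.5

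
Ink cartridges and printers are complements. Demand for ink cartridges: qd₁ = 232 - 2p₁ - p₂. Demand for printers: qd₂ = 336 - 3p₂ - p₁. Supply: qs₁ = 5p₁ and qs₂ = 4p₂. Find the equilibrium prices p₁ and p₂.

Market 1: 232 - 2p₁ - p₂ = 5p₁ → 7p₁ + p₂ = 232.
Market 2: 7p₂ + p₁ = 336.
Eliminating p₂: 7×(1) − 1×(2) gives 48p₁ = 1288, so p₁ = 161/6.
Back-substitute into (2): p₂ = (336 − 1×161/6) / 7 = 265/6.

p₁ = 161/6, p₂ = 265/6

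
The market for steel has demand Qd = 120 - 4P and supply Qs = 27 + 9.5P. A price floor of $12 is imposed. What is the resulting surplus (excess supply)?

Surplus = 69

Equilibrium price would be P* = 62/9, so the floor at 12 binds.
At P = 12: Qd = 72, Qs = 141.
Surplus = 141 − 72 = 69.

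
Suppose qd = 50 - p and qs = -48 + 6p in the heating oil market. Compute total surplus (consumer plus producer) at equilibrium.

Total surplus = 756

Equilibrium: 50 - p = -48 + 6p gives p* = 14, q* = 36.
Demand choke price: p = 50; supply starts at p = 8.
CS = ½(50 − 14)(36) = 648; PS = ½(14 − 8)(36) = 108.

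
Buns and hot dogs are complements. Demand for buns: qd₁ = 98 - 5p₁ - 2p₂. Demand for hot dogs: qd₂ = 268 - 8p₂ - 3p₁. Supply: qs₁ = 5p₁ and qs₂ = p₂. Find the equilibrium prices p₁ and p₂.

Market 1: 98 - 5p₁ - 2p₂ = 5p₁ → 10p₁ + 2p₂ = 98.
Market 2: 9p₂ + 3p₁ = 268.
Eliminating p₂: 9×(1) − 2×(2) gives 84p₁ = 346, so p₁ = 173/42.
Back-substitute into (2): p₂ = (268 − 3×173/42) / 9 = 1193/42.

p₁ = 173/42, p₂ = 1193/42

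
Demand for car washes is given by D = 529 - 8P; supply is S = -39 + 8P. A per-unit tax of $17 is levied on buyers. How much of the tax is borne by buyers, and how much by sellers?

Pre-tax equilibrium: P* = 35.5, Q* = 245.
Tax on buyers shifts demand to D = 529 − 8(P + 17) = 393 - 8P.
393 - 8P = -39 + 8P gives seller price Ps = 27; buyers pay Pb = 27 + 17 = 44.
New quantity: Q = 529 − 8(44) = 177.
Buyer burden = 44 − 35.5 = 8.5; seller burden = 35.5 − 27 = 8.5.

Buyers bear $8.5, sellers bear $8.5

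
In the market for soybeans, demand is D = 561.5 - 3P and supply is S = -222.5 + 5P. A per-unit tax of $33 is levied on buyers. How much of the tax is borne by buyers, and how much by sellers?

Pre-tax equilibrium: P* = 98, Q* = 267.5.
Tax on buyers shifts demand to D = 561.5 − 3(P + 33) = 462.5 - 3P.
462.5 - 3P = -222.5 + 5P gives seller price Ps = 85.625; buyers pay Pb = 85.625 + 33 = 118.625.
New quantity: Q = 561.5 − 3(118.625) = 205.625.
Buyer burden = 118.625 − 98 = 20.625; seller burden = 98 − 85.625 = 12.375.

Buyers bear $20.625, sellers bear $12.375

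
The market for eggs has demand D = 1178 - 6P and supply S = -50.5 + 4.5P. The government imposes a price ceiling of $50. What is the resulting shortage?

Shortage = 703.5

Equilibrium price would be P* = 117, so the ceiling at 50 binds.
At P = 50: D = 1178 − 6(50) = 878, S = -50.5 + 4.5(50) = 174.5.
Shortage = 878 − 174.5 = 703.5.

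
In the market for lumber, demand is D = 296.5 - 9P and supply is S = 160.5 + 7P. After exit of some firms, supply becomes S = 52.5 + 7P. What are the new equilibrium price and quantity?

Original equilibrium: P* = 8.5, Q* = 220.
New equilibrium: 296.5 - 9P = 52.5 + 7P, so 244 = 16P and P' = 15.25; Q' = 296.5 − 9(15.25) = 159.25.

P' = 15.25, Q' = 159.25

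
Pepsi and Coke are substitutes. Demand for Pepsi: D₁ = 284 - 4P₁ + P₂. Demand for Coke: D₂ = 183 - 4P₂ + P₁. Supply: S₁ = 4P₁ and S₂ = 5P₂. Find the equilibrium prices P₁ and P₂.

P₁ = 2739/71, P₂ = 1748/71

Market 1: 284 - 4P₁ + P₂ = 4P₁ → 8P₁ - P₂ = 284.
Market 2: 9P₂ - P₁ = 183.
Eliminating P₂: 9×(1) + 1×(2) gives 71P₁ = 2739, so P₁ = 2739/71.
Back-substitute into (2): P₂ = (183 + 1×2739/71) / 9 = 1748/71.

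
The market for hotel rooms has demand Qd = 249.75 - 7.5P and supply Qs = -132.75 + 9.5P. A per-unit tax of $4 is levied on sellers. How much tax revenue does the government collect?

Tax revenue = 4368/17

Pre-tax equilibrium: P* = 22.5, Q* = 81.
Tax on sellers shifts supply to Qs = -132.75 + 9.5(P − 4) = -170.75 + 9.5P.
249.75 - 7.5P = -170.75 + 9.5P gives buyer price Pb = 841/34; sellers receive Ps = 841/34 − 4 = 705/34.
New quantity: Q = 249.75 − 7.5(841/34) = 1092/17.
Revenue = 4 × 1092/17 = 4368/17.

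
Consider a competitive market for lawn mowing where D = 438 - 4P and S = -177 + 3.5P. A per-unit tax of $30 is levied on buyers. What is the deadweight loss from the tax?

Deadweight loss = 840

Pre-tax equilibrium: P* = 82, Q* = 110.
Tax on buyers shifts demand to D = 438 − 4(P + 30) = 318 - 4P.
318 - 4P = -177 + 3.5P gives seller price Ps = 66; buyers pay Pb = 66 + 30 = 96.
New quantity: Q = 438 − 4(96) = 54.
DWL = ½ × 30 × (110 − 54) = 840.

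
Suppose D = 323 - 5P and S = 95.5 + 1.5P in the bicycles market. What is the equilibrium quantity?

Q* = 148

Set D = S: 323 - 5P = 95.5 + 1.5P.
227.5 = 6.5P, so P* = 35.
Q* = 323 − 5(35) = 148.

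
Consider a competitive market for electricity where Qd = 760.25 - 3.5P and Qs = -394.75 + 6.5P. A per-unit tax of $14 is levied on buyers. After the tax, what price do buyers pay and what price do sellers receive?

Buyers pay $124.6, sellers receive $110.6

Pre-tax equilibrium: P* = 115.5, Q* = 356.
Tax on buyers shifts demand to Qd = 760.25 − 3.5(P + 14) = 711.25 - 3.5P.
711.25 - 3.5P = -394.75 + 6.5P gives seller price Ps = 110.6; buyers pay Pb = 110.6 + 14 = 124.6.
New quantity: Q = 760.25 − 3.5(124.6) = 324.15.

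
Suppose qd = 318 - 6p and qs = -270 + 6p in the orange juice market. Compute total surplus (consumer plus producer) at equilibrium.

Total surplus = 96

Equilibrium: 318 - 6p = -270 + 6p gives p* = 49, q* = 24.
Demand choke price: p = 53; supply starts at p = 45.
CS = ½(53 − 49)(24) = 48; PS = ½(49 − 45)(24) = 48.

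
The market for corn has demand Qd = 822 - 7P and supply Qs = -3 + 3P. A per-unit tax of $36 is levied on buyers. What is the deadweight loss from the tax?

Deadweight loss = 1360.8

Pre-tax equilibrium: P* = 82.5, Q* = 244.5.
Tax on buyers shifts demand to Qd = 822 − 7(P + 36) = 570 - 7P.
570 - 7P = -3 + 3P gives seller price Ps = 57.3; buyers pay Pb = 57.3 + 36 = 93.3.
New quantity: Q = 822 − 7(93.3) = 168.9.
DWL = ½ × 36 × (244.5 − 168.9) = 1360.8.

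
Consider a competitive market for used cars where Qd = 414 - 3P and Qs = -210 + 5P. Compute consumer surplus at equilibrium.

Equilibrium: 414 - 3P = -210 + 5P gives P* = 78, Q* = 180.
Demand choke price (Qd = 0): P = 138.
CS = ½(138 − 78)(180) = 5400.

Consumer surplus = 5400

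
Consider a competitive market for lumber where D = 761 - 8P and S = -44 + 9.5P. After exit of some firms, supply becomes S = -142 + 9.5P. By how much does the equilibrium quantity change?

ΔQ = -44.8

Original equilibrium: P* = 46, Q* = 393.
New equilibrium: 761 - 8P = -142 + 9.5P, so 903 = 17.5P and P' = 51.6; Q' = 761 − 8(51.6) = 348.2.
Change in quantity: 348.2 − 393 = -44.8.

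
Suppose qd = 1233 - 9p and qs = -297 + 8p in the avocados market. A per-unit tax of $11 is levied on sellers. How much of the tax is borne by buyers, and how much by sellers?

Buyers bear 88/17, sellers bear 99/17

Pre-tax equilibrium: p* = 90, q* = 423.
Tax on sellers shifts supply to qs = -297 + 8(p − 11) = -385 + 8p.
1233 - 9p = -385 + 8p gives buyer price pb = 1618/17; sellers receive ps = 1618/17 − 11 = 1431/17.
New quantity: q = 1233 − 9(1618/17) = 6399/17.
Buyer burden = 1618/17 − 90 = 88/17; seller burden = 90 − 1431/17 = 99/17.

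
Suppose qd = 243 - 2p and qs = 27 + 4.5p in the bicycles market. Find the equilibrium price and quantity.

p* = 432/13, q* = 2295/13

Set qd = qs: 243 - 2p = 27 + 4.5p.
216 = 6.5p, so p* = 432/13.
q* = 243 − 2(432/13) = 2295/13.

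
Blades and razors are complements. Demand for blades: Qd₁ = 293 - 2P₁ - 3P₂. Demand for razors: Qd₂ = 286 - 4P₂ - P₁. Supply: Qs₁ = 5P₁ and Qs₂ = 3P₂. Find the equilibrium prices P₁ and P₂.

P₁ = 1193/46, P₂ = 1709/46

Market 1: 293 - 2P₁ - 3P₂ = 5P₁ → 7P₁ + 3P₂ = 293.
Market 2: 7P₂ + P₁ = 286.
Eliminating P₂: 7×(1) − 3×(2) gives 46P₁ = 1193, so P₁ = 1193/46.
Back-substitute into (2): P₂ = (286 − 1×1193/46) / 7 = 1709/46.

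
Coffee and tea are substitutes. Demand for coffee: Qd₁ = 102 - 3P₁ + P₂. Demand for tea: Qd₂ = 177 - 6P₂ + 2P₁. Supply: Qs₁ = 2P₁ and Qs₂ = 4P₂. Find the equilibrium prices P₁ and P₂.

P₁ = 24.9375, P₂ = 22.6875

Market 1: 102 - 3P₁ + P₂ = 2P₁ → 5P₁ - P₂ = 102.
Market 2: 10P₂ - 2P₁ = 177.
Eliminating P₂: 10×(1) + 1×(2) gives 48P₁ = 1197, so P₁ = 24.9375.
Back-substitute into (2): P₂ = (177 + 2×24.9375) / 10 = 22.6875.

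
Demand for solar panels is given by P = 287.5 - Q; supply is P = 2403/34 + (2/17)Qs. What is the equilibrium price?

Set the two price expressions equal: 287.5 - Q = 2403/34 + (2/17)Q.
3686/17 = (19/17)Q, so Q* = 194.
P* = 287.5 − (1)(194) = 93.5.

P* = 93.5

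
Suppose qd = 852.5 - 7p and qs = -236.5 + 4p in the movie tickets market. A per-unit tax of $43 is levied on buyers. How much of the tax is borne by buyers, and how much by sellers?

Pre-tax equilibrium: p* = 99, q* = 159.5.
Tax on buyers shifts demand to qd = 852.5 − 7(p + 43) = 551.5 - 7p.
551.5 - 7p = -236.5 + 4p gives seller price ps = 788/11; buyers pay pb = 788/11 + 43 = 1261/11.
New quantity: q = 852.5 − 7(1261/11) = 1101/22.
Buyer burden = 1261/11 − 99 = 172/11; seller burden = 99 − 788/11 = 301/11.

Buyers bear 172/11, sellers bear 301/11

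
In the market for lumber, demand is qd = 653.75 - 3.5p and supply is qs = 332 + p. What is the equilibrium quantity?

q* = 403.5

Set qd = qs: 653.75 - 3.5p = 332 + p.
321.75 = 4.5p, so p* = 71.5.
q* = 653.75 − 3.5(71.5) = 403.5.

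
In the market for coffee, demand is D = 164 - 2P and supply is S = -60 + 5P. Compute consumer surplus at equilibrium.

Consumer surplus = 2500

Equilibrium: 164 - 2P = -60 + 5P gives P* = 32, Q* = 100.
Demand choke price (D = 0): P = 82.
CS = ½(82 − 32)(100) = 2500.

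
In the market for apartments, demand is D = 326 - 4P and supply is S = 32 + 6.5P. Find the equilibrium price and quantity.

Set D = S: 326 - 4P = 32 + 6.5P.
294 = 10.5P, so P* = 28.
Q* = 326 − 4(28) = 214.

P* = 28, Q* = 214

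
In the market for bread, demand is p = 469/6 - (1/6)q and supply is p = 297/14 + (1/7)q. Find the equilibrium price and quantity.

Set the two price expressions equal: 469/6 - (1/6)q = 297/14 + (1/7)q.
1196/21 = (13/42)q, so q* = 184.
p* = 469/6 − (1/6)(184) = 47.5.

p* = 47.5, q* = 184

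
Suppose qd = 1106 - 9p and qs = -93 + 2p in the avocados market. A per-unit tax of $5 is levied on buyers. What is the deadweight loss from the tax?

Pre-tax equilibrium: p* = 109, q* = 125.
Tax on buyers shifts demand to qd = 1106 − 9(p + 5) = 1061 - 9p.
1061 - 9p = -93 + 2p gives seller price ps = 1154/11; buyers pay pb = 1154/11 + 5 = 1209/11.
New quantity: q = 1106 − 9(1209/11) = 1285/11.
DWL = ½ × 5 × (125 − 1285/11) = 225/11.

Deadweight loss = 225/11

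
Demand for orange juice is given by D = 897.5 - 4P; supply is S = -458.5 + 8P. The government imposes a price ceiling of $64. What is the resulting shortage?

Shortage = 588

Equilibrium price would be P* = 113, so the ceiling at 64 binds.
At P = 64: D = 897.5 − 4(64) = 641.5, S = -458.5 + 8(64) = 53.5.
Shortage = 641.5 − 53.5 = 588.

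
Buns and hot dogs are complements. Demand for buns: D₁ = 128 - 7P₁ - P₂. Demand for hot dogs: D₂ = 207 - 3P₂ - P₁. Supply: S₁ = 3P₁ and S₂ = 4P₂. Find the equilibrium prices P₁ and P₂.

P₁ = 689/69, P₂ = 1942/69

Market 1: 128 - 7P₁ - P₂ = 3P₁ → 10P₁ + P₂ = 128.
Market 2: 7P₂ + P₁ = 207.
Eliminating P₂: 7×(1) − 1×(2) gives 69P₁ = 689, so P₁ = 689/69.
Back-substitute into (2): P₂ = (207 − 1×689/69) / 7 = 1942/69.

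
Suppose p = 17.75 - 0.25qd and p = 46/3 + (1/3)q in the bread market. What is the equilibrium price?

p* = 117/7

Set the two price expressions equal: 17.75 - 0.25q = 46/3 + (1/3)q.
29/12 = (7/12)q, so q* = 29/7.
p* = 17.75 − (0.25)(29/7) = 117/7.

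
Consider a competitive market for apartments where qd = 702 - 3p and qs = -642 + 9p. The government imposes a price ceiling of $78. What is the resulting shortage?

Shortage = 408

Equilibrium price would be p* = 112, so the ceiling at 78 binds.
At p = 78: qd = 702 − 3(78) = 468, qs = -642 + 9(78) = 60.
Shortage = 468 − 60 = 408.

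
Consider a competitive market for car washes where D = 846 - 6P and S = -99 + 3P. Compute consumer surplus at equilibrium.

Consumer surplus = 3888

Equilibrium: 846 - 6P = -99 + 3P gives P* = 105, Q* = 216.
Demand choke price (D = 0): P = 141.
CS = ½(141 − 105)(216) = 3888.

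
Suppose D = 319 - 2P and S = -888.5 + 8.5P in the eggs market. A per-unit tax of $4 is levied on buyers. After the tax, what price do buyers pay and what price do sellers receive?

Pre-tax equilibrium: P* = 115, Q* = 89.
Tax on buyers shifts demand to D = 319 − 2(P + 4) = 311 - 2P.
311 - 2P = -888.5 + 8.5P gives seller price Ps = 2399/21; buyers pay Pb = 2399/21 + 4 = 2483/21.
New quantity: Q = 319 − 2(2483/21) = 1733/21.

Buyers pay 2483/21, sellers receive 2399/21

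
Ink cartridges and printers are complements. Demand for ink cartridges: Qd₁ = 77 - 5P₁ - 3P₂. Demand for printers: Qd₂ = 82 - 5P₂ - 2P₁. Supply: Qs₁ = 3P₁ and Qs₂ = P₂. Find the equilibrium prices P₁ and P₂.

Market 1: 77 - 5P₁ - 3P₂ = 3P₁ → 8P₁ + 3P₂ = 77.
Market 2: 6P₂ + 2P₁ = 82.
Eliminating P₂: 6×(1) − 3×(2) gives 42P₁ = 216, so P₁ = 36/7.
Back-substitute into (2): P₂ = (82 − 2×36/7) / 6 = 251/21.

P₁ = 36/7, P₂ = 251/21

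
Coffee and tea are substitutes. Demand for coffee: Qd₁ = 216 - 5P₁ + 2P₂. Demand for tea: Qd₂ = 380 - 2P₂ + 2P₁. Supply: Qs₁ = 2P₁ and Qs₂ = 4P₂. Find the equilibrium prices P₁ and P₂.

Market 1: 216 - 5P₁ + 2P₂ = 2P₁ → 7P₁ - 2P₂ = 216.
Market 2: 6P₂ - 2P₁ = 380.
Eliminating P₂: 6×(1) + 2×(2) gives 38P₁ = 2056, so P₁ = 1028/19.
Back-substitute into (2): P₂ = (380 + 2×1028/19) / 6 = 1546/19.

P₁ = 1028/19, P₂ = 1546/19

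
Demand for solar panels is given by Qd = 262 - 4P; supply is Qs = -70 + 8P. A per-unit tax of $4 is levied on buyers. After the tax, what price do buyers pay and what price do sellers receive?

Pre-tax equilibrium: P* = 83/3, Q* = 454/3.
Tax on buyers shifts demand to Qd = 262 − 4(P + 4) = 246 - 4P.
246 - 4P = -70 + 8P gives seller price Ps = 79/3; buyers pay Pb = 79/3 + 4 = 91/3.
New quantity: Q = 262 − 4(91/3) = 422/3.

Buyers pay 91/3, sellers receive 79/3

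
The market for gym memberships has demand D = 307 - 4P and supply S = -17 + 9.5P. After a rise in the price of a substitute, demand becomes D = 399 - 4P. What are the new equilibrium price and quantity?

Original equilibrium: P* = 24, Q* = 211.
New equilibrium: 399 - 4P = -17 + 9.5P, so 416 = 13.5P and P' = 832/27; Q' = 399 − 4(832/27) = 7445/27.

P' = 832/27, Q' = 7445/27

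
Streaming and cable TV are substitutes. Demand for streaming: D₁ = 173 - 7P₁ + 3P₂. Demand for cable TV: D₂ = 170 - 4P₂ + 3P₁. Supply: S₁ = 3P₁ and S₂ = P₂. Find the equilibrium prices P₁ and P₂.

P₁ = 1375/41, P₂ = 2219/41

Market 1: 173 - 7P₁ + 3P₂ = 3P₁ → 10P₁ - 3P₂ = 173.
Market 2: 5P₂ - 3P₁ = 170.
Eliminating P₂: 5×(1) + 3×(2) gives 41P₁ = 1375, so P₁ = 1375/41.
Back-substitute into (2): P₂ = (170 + 3×1375/41) / 5 = 2219/41.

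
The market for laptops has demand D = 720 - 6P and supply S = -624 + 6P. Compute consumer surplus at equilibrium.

Consumer surplus = 192

Equilibrium: 720 - 6P = -624 + 6P gives P* = 112, Q* = 48.
Demand choke price (D = 0): P = 120.
CS = ½(120 − 112)(48) = 192.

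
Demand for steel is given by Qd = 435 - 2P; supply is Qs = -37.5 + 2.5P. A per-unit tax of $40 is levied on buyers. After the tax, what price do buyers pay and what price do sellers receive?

Pre-tax equilibrium: P* = 105, Q* = 225.
Tax on buyers shifts demand to Qd = 435 − 2(P + 40) = 355 - 2P.
355 - 2P = -37.5 + 2.5P gives seller price Ps = 785/9; buyers pay Pb = 785/9 + 40 = 1145/9.
New quantity: Q = 435 − 2(1145/9) = 1625/9.

Buyers pay 1145/9, sellers receive 785/9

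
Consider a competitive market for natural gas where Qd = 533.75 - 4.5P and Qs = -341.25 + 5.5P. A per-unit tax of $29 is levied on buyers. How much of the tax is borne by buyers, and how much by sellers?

Pre-tax equilibrium: P* = 87.5, Q* = 140.
Tax on buyers shifts demand to Qd = 533.75 − 4.5(P + 29) = 403.25 - 4.5P.
403.25 - 4.5P = -341.25 + 5.5P gives seller price Ps = 74.45; buyers pay Pb = 74.45 + 29 = 103.45.
New quantity: Q = 533.75 − 4.5(103.45) = 68.225.
Buyer burden = 103.45 − 87.5 = 15.95; seller burden = 87.5 − 74.45 = 13.05.

Buyers bear $15.95, sellers bear $13.05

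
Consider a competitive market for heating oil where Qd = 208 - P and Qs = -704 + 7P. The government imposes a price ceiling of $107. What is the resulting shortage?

Equilibrium price would be P* = 114, so the ceiling at 107 binds.
At P = 107: Qd = 208 − 1(107) = 101, Qs = -704 + 7(107) = 45.
Shortage = 101 − 45 = 56.

Shortage = 56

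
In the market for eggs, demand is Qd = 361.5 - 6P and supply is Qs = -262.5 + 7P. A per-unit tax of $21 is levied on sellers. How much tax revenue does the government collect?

Tax revenue = 3087/26

Pre-tax equilibrium: P* = 48, Q* = 73.5.
Tax on sellers shifts supply to Qs = -262.5 + 7(P − 21) = -409.5 + 7P.
361.5 - 6P = -409.5 + 7P gives buyer price Pb = 771/13; sellers receive Ps = 771/13 − 21 = 498/13.
New quantity: Q = 361.5 − 6(771/13) = 147/26.
Revenue = 21 × 147/26 = 3087/26.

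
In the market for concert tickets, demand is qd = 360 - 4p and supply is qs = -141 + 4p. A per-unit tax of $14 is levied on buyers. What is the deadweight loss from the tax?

Pre-tax equilibrium: p* = 62.625, q* = 109.5.
Tax on buyers shifts demand to qd = 360 − 4(p + 14) = 304 - 4p.
304 - 4p = -141 + 4p gives seller price ps = 55.625; buyers pay pb = 55.625 + 14 = 69.625.
New quantity: q = 360 − 4(69.625) = 81.5.
DWL = ½ × 14 × (109.5 − 81.5) = 196.

Deadweight loss = 196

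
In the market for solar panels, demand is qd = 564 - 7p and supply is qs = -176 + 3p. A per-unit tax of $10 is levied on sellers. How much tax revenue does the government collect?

Tax revenue = 250

Pre-tax equilibrium: p* = 74, q* = 46.
Tax on sellers shifts supply to qs = -176 + 3(p − 10) = -206 + 3p.
564 - 7p = -206 + 3p gives buyer price pb = 77; sellers receive ps = 77 − 10 = 67.
New quantity: q = 564 − 7(77) = 25.
Revenue = 10 × 25 = 250.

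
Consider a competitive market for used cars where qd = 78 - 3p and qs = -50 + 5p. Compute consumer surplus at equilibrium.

Equilibrium: 78 - 3p = -50 + 5p gives p* = 16, q* = 30.
Demand choke price (qd = 0): p = 26.
CS = ½(26 − 16)(30) = 150.

Consumer surplus = 150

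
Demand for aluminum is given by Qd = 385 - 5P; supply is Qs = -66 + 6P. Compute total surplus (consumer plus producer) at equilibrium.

Total surplus = 5940

Equilibrium: 385 - 5P = -66 + 6P gives P* = 41, Q* = 180.
Demand choke price: P = 77; supply starts at P = 11.
CS = ½(77 − 41)(180) = 3240; PS = ½(41 − 11)(180) = 2700.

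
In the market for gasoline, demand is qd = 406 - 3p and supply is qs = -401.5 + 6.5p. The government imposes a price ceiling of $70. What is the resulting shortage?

Shortage = 142.5

Equilibrium price would be p* = 85, so the ceiling at 70 binds.
At p = 70: qd = 406 − 3(70) = 196, qs = -401.5 + 6.5(70) = 53.5.
Shortage = 196 − 53.5 = 142.5.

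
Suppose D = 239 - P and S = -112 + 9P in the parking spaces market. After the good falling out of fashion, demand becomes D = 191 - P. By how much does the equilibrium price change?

Original equilibrium: P* = 35.1, Q* = 203.9.
New equilibrium: 191 - P = -112 + 9P, so 303 = 10P and P' = 30.3; Q' = 191 − 1(30.3) = 160.7.
Change in price: 30.3 − 35.1 = -4.8.

ΔP = -4.8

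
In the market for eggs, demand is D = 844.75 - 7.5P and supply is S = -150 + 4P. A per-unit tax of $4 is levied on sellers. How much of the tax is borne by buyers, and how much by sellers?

Pre-tax equilibrium: P* = 86.5, Q* = 196.
Tax on sellers shifts supply to S = -150 + 4(P − 4) = -166 + 4P.
844.75 - 7.5P = -166 + 4P gives buyer price Pb = 4043/46; sellers receive Ps = 4043/46 − 4 = 3859/46.
New quantity: Q = 844.75 − 7.5(4043/46) = 4268/23.
Buyer burden = 4043/46 − 86.5 = 32/23; seller burden = 86.5 − 3859/46 = 60/23.

Buyers bear 32/23, sellers bear 60/23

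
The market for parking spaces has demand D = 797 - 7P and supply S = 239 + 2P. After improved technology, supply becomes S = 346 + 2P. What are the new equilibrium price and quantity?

P' = 451/9, Q' = 4016/9

Original equilibrium: P* = 62, Q* = 363.
New equilibrium: 797 - 7P = 346 + 2P, so 451 = 9P and P' = 451/9; Q' = 797 − 7(451/9) = 4016/9.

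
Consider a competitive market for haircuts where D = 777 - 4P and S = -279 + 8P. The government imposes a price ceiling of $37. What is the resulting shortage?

Shortage = 612

Equilibrium price would be P* = 88, so the ceiling at 37 binds.
At P = 37: D = 777 − 4(37) = 629, S = -279 + 8(37) = 17.
Shortage = 629 − 17 = 612.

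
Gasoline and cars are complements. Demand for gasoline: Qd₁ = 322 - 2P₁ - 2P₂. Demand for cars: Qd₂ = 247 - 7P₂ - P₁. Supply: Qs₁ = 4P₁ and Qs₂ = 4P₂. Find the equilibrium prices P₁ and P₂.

P₁ = 47.625, P₂ = 18.125

Market 1: 322 - 2P₁ - 2P₂ = 4P₁ → 6P₁ + 2P₂ = 322.
Market 2: 11P₂ + P₁ = 247.
Eliminating P₂: 11×(1) − 2×(2) gives 64P₁ = 3048, so P₁ = 47.625.
Back-substitute into (2): P₂ = (247 − 1×47.625) / 11 = 18.125.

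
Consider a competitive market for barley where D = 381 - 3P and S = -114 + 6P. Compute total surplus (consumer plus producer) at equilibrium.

Equilibrium: 381 - 3P = -114 + 6P gives P* = 55, Q* = 216.
Demand choke price: P = 127; supply starts at P = 19.
CS = ½(127 − 55)(216) = 7776; PS = ½(55 − 19)(216) = 3888.

Total surplus = 11664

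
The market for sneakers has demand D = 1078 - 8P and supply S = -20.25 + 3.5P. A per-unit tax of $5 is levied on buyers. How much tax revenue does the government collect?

Pre-tax equilibrium: P* = 95.5, Q* = 314.
Tax on buyers shifts demand to D = 1078 − 8(P + 5) = 1038 - 8P.
1038 - 8P = -20.25 + 3.5P gives seller price Ps = 4233/46; buyers pay Pb = 4233/46 + 5 = 4463/46.
New quantity: Q = 1078 − 8(4463/46) = 6942/23.
Revenue = 5 × 6942/23 = 34710/23.

Tax revenue = 34710/23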